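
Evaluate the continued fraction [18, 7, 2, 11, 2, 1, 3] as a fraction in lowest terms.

35397/1952

Fold from the inside: start with 3/1.
  1 + 1/3 = 4/3
  2 + 3/4 = 11/4
  11 + 4/11 = 125/11
  2 + 11/125 = 261/125
  7 + 125/261 = 1952/261
  18 + 261/1952 = 35397/1952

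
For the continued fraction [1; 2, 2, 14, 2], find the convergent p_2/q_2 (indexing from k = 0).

7/5

Using pₖ = aₖpₖ₋₁ + pₖ₋₂, qₖ = aₖqₖ₋₁ + qₖ₋₂ (with p₋₁=1, p₋₂=0, q₋₁=0, q₋₂=1):
  k=0: a=1, p=1, q=1
  k=1: a=2, p=3, q=2
  k=2: a=2, p=7, q=5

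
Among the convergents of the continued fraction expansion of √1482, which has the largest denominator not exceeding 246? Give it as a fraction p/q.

√1482 = [38; 2, 76, …] (period length 2).
Convergents:
  p_0/q_0 = 38/1
  p_1/q_1 = 77/2
  p_2/q_2 = 5890/153
  p_3/q_3 = 11857/308
q_2 = 153 ≤ 246 < 308 = q_3, so the answer is 5890/153.

5890/153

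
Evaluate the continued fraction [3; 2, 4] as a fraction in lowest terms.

31/9

Fold from the inside: start with 4/1.
  2 + 1/4 = 9/4
  3 + 4/9 = 31/9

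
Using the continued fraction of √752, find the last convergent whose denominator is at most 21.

521/19

√752 = [27; 2, 2, 1, 2, 1, 2, 2, 54, …] (period length 8).
Convergents:
  p_0/q_0 = 27/1
  p_1/q_1 = 55/2
  p_2/q_2 = 137/5
  p_3/q_3 = 192/7
  p_4/q_4 = 521/19
  p_5/q_5 = 713/26
q_4 = 19 ≤ 21 < 26 = q_5, so the answer is 521/19.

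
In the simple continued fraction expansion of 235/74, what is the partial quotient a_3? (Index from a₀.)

2

235 = 3·74 + 13   →  a_0 = 3
74 = 5·13 + 9   →  a_1 = 5
13 = 1·9 + 4   →  a_2 = 1
9 = 2·4 + 1   →  a_3 = 2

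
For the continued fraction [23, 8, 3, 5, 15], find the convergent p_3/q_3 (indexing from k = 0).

Using pₖ = aₖpₖ₋₁ + pₖ₋₂, qₖ = aₖqₖ₋₁ + qₖ₋₂ (with p₋₁=1, p₋₂=0, q₋₁=0, q₋₂=1):
  k=0: a=23, p=23, q=1
  k=1: a=8, p=185, q=8
  k=2: a=3, p=578, q=25
  k=3: a=5, p=3075, q=133

3075/133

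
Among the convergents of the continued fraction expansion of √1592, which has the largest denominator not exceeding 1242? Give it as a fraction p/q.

31880/799

√1592 = [39; 1, 8, 1, 78, …] (period length 4).
Convergents:
  p_0/q_0 = 39/1
  p_1/q_1 = 40/1
  p_2/q_2 = 359/9
  p_3/q_3 = 399/10
  p_4/q_4 = 31481/789
  p_5/q_5 = 31880/799
  p_6/q_6 = 286521/7181
q_5 = 799 ≤ 1242 < 7181 = q_6, so the answer is 31880/799.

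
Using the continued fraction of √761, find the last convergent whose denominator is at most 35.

800/29

√761 = [27; 1, 1, 2, 2, 1, 1, 54, …] (period length 7).
Convergents:
  p_0/q_0 = 27/1
  p_1/q_1 = 28/1
  p_2/q_2 = 55/2
  p_3/q_3 = 138/5
  p_4/q_4 = 331/12
  p_5/q_5 = 469/17
  p_6/q_6 = 800/29
  p_7/q_7 = 43669/1583
q_6 = 29 ≤ 35 < 1583 = q_7, so the answer is 800/29.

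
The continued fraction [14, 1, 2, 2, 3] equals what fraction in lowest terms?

Using pₖ = aₖpₖ₋₁ + pₖ₋₂ and qₖ = aₖqₖ₋₁ + qₖ₋₂:
  k=0: a=14, p=14, q=1
  k=1: a=1, p=15, q=1
  k=2: a=2, p=44, q=3
  k=3: a=2, p=103, q=7
  k=4: a=3, p=353, q=24

353/24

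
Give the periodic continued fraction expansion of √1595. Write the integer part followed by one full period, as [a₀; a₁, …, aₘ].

a₀ = ⌊√1595⌋ = 39.
With m₀=0, d₀=1 and mₖ₊₁ = dₖaₖ − mₖ, dₖ₊₁ = (n − mₖ₊₁²)/dₖ, aₖ₊₁ = ⌊(a₀+mₖ₊₁)/dₖ₊₁⌋:
  k=1: m=39, d=74, a=1
  k=2: m=35, d=5, a=14
  k=3: m=35, d=74, a=1
  k=4: m=39, d=1, a=78
d=1 and a=2a₀=78 at k=4, so the next step gives (m, d) = (39, 74) again — its k=1 value — and the period has length 4.

[39; 1, 14, 1, 78]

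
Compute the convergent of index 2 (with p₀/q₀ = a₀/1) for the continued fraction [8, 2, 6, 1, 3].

Using pₖ = aₖpₖ₋₁ + pₖ₋₂, qₖ = aₖqₖ₋₁ + qₖ₋₂ (with p₋₁=1, p₋₂=0, q₋₁=0, q₋₂=1):
  k=0: a=8, p=8, q=1
  k=1: a=2, p=17, q=2
  k=2: a=6, p=110, q=13

110/13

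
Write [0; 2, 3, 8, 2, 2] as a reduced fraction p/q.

131/304

Fold from the inside: start with 2/1.
  2 + 1/2 = 5/2
  8 + 2/5 = 42/5
  3 + 5/42 = 131/42
  2 + 42/131 = 304/131
  0 + 131/304 = 131/304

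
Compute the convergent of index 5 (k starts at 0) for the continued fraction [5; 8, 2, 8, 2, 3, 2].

5420/1059

Using pₖ = aₖpₖ₋₁ + pₖ₋₂, qₖ = aₖqₖ₋₁ + qₖ₋₂ (with p₋₁=1, p₋₂=0, q₋₁=0, q₋₂=1):
  k=0: a=5, p=5, q=1
  k=1: a=8, p=41, q=8
  k=2: a=2, p=87, q=17
  k=3: a=8, p=737, q=144
  k=4: a=2, p=1561, q=305
  k=5: a=3, p=5420, q=1059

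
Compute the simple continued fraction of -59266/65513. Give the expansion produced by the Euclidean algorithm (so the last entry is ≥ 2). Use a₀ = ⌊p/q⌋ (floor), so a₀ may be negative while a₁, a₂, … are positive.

[-1; 10, 2, 18, 1, 9, 16]

-59266 = -1×65513 + 6247
65513 = 10×6247 + 3043
6247 = 2×3043 + 161
3043 = 18×161 + 145
161 = 1×145 + 16
145 = 9×16 + 1
16 = 16×1 + 0  (stop)
So -59266/65513 = [-1; 10, 2, 18, 1, 9, 16].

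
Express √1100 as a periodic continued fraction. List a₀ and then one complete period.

[33; 6, 66]

a₀ = ⌊√1100⌋ = 33.
With m₀=0, d₀=1 and mₖ₊₁ = dₖaₖ − mₖ, dₖ₊₁ = (n − mₖ₊₁²)/dₖ, aₖ₊₁ = ⌊(a₀+mₖ₊₁)/dₖ₊₁⌋:
  k=1: m=33, d=11, a=6
  k=2: m=33, d=1, a=66
d=1 and a=2a₀=66 at k=2, so the next step gives (m, d) = (33, 11) again — its k=1 value — and the period has length 2.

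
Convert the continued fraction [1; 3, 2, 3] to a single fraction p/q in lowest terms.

31/24

Fold from the inside: start with 3/1.
  2 + 1/3 = 7/3
  3 + 3/7 = 24/7
  1 + 7/24 = 31/24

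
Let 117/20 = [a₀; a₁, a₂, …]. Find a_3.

117 = 5·20 + 17   →  a_0 = 5
20 = 1·17 + 3   →  a_1 = 1
17 = 5·3 + 2   →  a_2 = 5
3 = 1·2 + 1   →  a_3 = 1

1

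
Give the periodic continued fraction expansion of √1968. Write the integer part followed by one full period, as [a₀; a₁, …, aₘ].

[44; 2, 1, 3, 5, 3, 1, 2, 88]

a₀ = ⌊√1968⌋ = 44.
With m₀=0, d₀=1 and mₖ₊₁ = dₖaₖ − mₖ, dₖ₊₁ = (n − mₖ₊₁²)/dₖ, aₖ₊₁ = ⌊(a₀+mₖ₊₁)/dₖ₊₁⌋:
  k=1: m=44, d=32, a=2
  k=2: m=20, d=49, a=1
  k=3: m=29, d=23, a=3
  k=4: m=40, d=16, a=5
  k=5: m=40, d=23, a=3
  k=6: m=29, d=49, a=1
  k=7: m=20, d=32, a=2
  k=8: m=44, d=1, a=88
d=1 and a=2a₀=88 at k=8, so the next step gives (m, d) = (44, 32) again — its k=1 value — and the period has length 8.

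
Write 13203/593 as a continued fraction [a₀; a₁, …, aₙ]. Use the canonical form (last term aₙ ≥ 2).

13203 = 22·593 + 157
593 = 3·157 + 122
157 = 1·122 + 35
122 = 3·35 + 17
35 = 2·17 + 1
17 = 17·1 + 0  (stop)
So 13203/593 = [22; 3, 1, 3, 2, 17].

[22; 3, 1, 3, 2, 17]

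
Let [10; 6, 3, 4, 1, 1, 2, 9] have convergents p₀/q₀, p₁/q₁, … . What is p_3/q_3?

833/82

Using pₖ = aₖpₖ₋₁ + pₖ₋₂, qₖ = aₖqₖ₋₁ + qₖ₋₂ (with p₋₁=1, p₋₂=0, q₋₁=0, q₋₂=1):
  k=0: a=10, p=10, q=1
  k=1: a=6, p=61, q=6
  k=2: a=3, p=193, q=19
  k=3: a=4, p=833, q=82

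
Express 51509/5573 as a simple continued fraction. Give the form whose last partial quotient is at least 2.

[9; 4, 8, 5, 6, 2, 2]

51509 = 9*5573 + 1352
5573 = 4*1352 + 165
1352 = 8*165 + 32
165 = 5*32 + 5
32 = 6*5 + 2
5 = 2*2 + 1
2 = 2*1 + 0  (stop)
So 51509/5573 = [9; 4, 8, 5, 6, 2, 2].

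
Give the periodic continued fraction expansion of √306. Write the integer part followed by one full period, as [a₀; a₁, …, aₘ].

a₀ = ⌊√306⌋ = 17.
With m₀=0, d₀=1 and mₖ₊₁ = dₖaₖ − mₖ, dₖ₊₁ = (n − mₖ₊₁²)/dₖ, aₖ₊₁ = ⌊(a₀+mₖ₊₁)/dₖ₊₁⌋:
  k=1: m=17, d=17, a=2
  k=2: m=17, d=1, a=34
d=1 and a=2a₀=34 at k=2, so the next step gives (m, d) = (17, 17) again — its k=1 value — and the period has length 2.

[17; 2, 34]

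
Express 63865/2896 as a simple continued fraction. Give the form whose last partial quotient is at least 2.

63865 = 22*2896 + 153
2896 = 18*153 + 142
153 = 1*142 + 11
142 = 12*11 + 10
11 = 1*10 + 1
10 = 10*1 + 0  (stop)
So 63865/2896 = [22; 18, 1, 12, 1, 10].

[22; 18, 1, 12, 1, 10]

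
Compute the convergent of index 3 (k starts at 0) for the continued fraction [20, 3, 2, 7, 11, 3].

Using pₖ = aₖpₖ₋₁ + pₖ₋₂, qₖ = aₖqₖ₋₁ + qₖ₋₂ (with p₋₁=1, p₋₂=0, q₋₁=0, q₋₂=1):
  k=0: a=20, p=20, q=1
  k=1: a=3, p=61, q=3
  k=2: a=2, p=142, q=7
  k=3: a=7, p=1055, q=52

1055/52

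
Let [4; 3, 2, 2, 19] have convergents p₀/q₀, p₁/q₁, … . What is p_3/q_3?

Using pₖ = aₖpₖ₋₁ + pₖ₋₂, qₖ = aₖqₖ₋₁ + qₖ₋₂ (with p₋₁=1, p₋₂=0, q₋₁=0, q₋₂=1):
  k=0: a=4, p=4, q=1
  k=1: a=3, p=13, q=3
  k=2: a=2, p=30, q=7
  k=3: a=2, p=73, q=17

73/17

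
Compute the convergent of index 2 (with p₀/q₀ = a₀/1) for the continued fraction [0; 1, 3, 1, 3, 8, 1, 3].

Using pₖ = aₖpₖ₋₁ + pₖ₋₂, qₖ = aₖqₖ₋₁ + qₖ₋₂ (with p₋₁=1, p₋₂=0, q₋₁=0, q₋₂=1):
  k=0: a=0, p=0, q=1
  k=1: a=1, p=1, q=1
  k=2: a=3, p=3, q=4

3/4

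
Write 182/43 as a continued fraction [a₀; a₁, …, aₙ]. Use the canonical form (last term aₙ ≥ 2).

[4; 4, 3, 3]

182 = 4*43 + 10
43 = 4*10 + 3
10 = 3*3 + 1
3 = 3*1 + 0  (stop)
So 182/43 = [4; 4, 3, 3].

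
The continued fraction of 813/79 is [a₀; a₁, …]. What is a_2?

2

813 = 10·79 + 23   →  a_0 = 10
79 = 3·23 + 10   →  a_1 = 3
23 = 2·10 + 3   →  a_2 = 2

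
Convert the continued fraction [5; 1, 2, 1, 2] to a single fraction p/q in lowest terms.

63/11

Using pₖ = aₖpₖ₋₁ + pₖ₋₂ and qₖ = aₖqₖ₋₁ + qₖ₋₂:
  k=0: a=5, p=5, q=1
  k=1: a=1, p=6, q=1
  k=2: a=2, p=17, q=3
  k=3: a=1, p=23, q=4
  k=4: a=2, p=63, q=11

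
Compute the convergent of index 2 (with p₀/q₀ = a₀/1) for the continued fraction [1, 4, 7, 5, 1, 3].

Using pₖ = aₖpₖ₋₁ + pₖ₋₂, qₖ = aₖqₖ₋₁ + qₖ₋₂ (with p₋₁=1, p₋₂=0, q₋₁=0, q₋₂=1):
  k=0: a=1, p=1, q=1
  k=1: a=4, p=5, q=4
  k=2: a=7, p=36, q=29

36/29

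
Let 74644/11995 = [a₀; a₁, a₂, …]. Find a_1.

74644 = 6·11995 + 2674   →  a_0 = 6
11995 = 4·2674 + 1299   →  a_1 = 4

4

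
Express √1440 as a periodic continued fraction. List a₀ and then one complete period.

[37; 1, 17, 1, 74]

a₀ = ⌊√1440⌋ = 37.
With m₀=0, d₀=1 and mₖ₊₁ = dₖaₖ − mₖ, dₖ₊₁ = (n − mₖ₊₁²)/dₖ, aₖ₊₁ = ⌊(a₀+mₖ₊₁)/dₖ₊₁⌋:
  k=1: m=37, d=71, a=1
  k=2: m=34, d=4, a=17
  k=3: m=34, d=71, a=1
  k=4: m=37, d=1, a=74
d=1 and a=2a₀=74 at k=4, so the next step gives (m, d) = (37, 71) again — its k=1 value — and the period has length 4.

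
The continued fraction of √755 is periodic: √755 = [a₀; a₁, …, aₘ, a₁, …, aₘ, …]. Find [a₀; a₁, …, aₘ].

a₀ = ⌊√755⌋ = 27.
With m₀=0, d₀=1 and mₖ₊₁ = dₖaₖ − mₖ, dₖ₊₁ = (n − mₖ₊₁²)/dₖ, aₖ₊₁ = ⌊(a₀+mₖ₊₁)/dₖ₊₁⌋:
  k=1: m=27, d=26, a=2
  k=2: m=25, d=5, a=10
  k=3: m=25, d=26, a=2
  k=4: m=27, d=1, a=54
d=1 and a=2a₀=54 at k=4, so the next step gives (m, d) = (27, 26) again — its k=1 value — and the period has length 4.

[27; 2, 10, 2, 54]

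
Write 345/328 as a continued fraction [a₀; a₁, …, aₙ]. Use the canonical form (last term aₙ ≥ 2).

[1; 19, 3, 2, 2]

345 = 1·328 + 17
328 = 19·17 + 5
17 = 3·5 + 2
5 = 2·2 + 1
2 = 2·1 + 0  (stop)
So 345/328 = [1; 19, 3, 2, 2].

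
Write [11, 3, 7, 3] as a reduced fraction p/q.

781/69

Fold from the inside: start with 3/1.
  7 + 1/3 = 22/3
  3 + 3/22 = 69/22
  11 + 22/69 = 781/69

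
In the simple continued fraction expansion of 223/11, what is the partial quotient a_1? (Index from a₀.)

223 = 20·11 + 3   →  a_0 = 20
11 = 3·3 + 2   →  a_1 = 3

3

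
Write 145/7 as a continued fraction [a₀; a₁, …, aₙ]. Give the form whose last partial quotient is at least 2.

145 = 20·7 + 5
7 = 1·5 + 2
5 = 2·2 + 1
2 = 2·1 + 0  (stop)
So 145/7 = [20; 1, 2, 2].

[20; 1, 2, 2]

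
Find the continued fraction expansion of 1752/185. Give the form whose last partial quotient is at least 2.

[9; 2, 7, 1, 10]

1752 = 9·185 + 87
185 = 2·87 + 11
87 = 7·11 + 10
11 = 1·10 + 1
10 = 10·1 + 0  (stop)
So 1752/185 = [9; 2, 7, 1, 10].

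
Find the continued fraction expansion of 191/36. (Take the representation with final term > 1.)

191 = 5·36 + 11
36 = 3·11 + 3
11 = 3·3 + 2
3 = 1·2 + 1
2 = 2·1 + 0  (stop)
So 191/36 = [5; 3, 3, 1, 2].

[5; 3, 3, 1, 2]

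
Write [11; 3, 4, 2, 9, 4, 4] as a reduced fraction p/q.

53995/4774

Using pₖ = aₖpₖ₋₁ + pₖ₋₂ and qₖ = aₖqₖ₋₁ + qₖ₋₂:
  k=0: a=11, p=11, q=1
  k=1: a=3, p=34, q=3
  k=2: a=4, p=147, q=13
  k=3: a=2, p=328, q=29
  k=4: a=9, p=3099, q=274
  k=5: a=4, p=12724, q=1125
  k=6: a=4, p=53995, q=4774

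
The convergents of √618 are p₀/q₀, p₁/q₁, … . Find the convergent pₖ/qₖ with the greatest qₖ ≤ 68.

√618 = [24; 1, 6, 8, 6, 1, 48, …] (period length 6).
Convergents:
  p_0/q_0 = 24/1
  p_1/q_1 = 25/1
  p_2/q_2 = 174/7
  p_3/q_3 = 1417/57
  p_4/q_4 = 8676/349
q_3 = 57 ≤ 68 < 349 = q_4, so the answer is 1417/57.

1417/57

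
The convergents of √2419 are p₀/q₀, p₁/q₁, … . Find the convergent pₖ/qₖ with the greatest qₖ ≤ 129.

√2419 = [49; 5, 2, 5, 98, …] (period length 4).
Convergents:
  p_0/q_0 = 49/1
  p_1/q_1 = 246/5
  p_2/q_2 = 541/11
  p_3/q_3 = 2951/60
  p_4/q_4 = 289739/5891
q_3 = 60 ≤ 129 < 5891 = q_4, so the answer is 2951/60.

2951/60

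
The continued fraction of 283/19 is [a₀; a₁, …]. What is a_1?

1

283 = 14·19 + 17   →  a_0 = 14
19 = 1·17 + 2   →  a_1 = 1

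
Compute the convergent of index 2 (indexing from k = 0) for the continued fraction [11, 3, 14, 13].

Using pₖ = aₖpₖ₋₁ + pₖ₋₂, qₖ = aₖqₖ₋₁ + qₖ₋₂ (with p₋₁=1, p₋₂=0, q₋₁=0, q₋₂=1):
  k=0: a=11, p=11, q=1
  k=1: a=3, p=34, q=3
  k=2: a=14, p=487, q=43

487/43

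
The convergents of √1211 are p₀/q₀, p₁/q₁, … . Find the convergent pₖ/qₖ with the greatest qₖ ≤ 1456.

48406/1391

√1211 = [34; 1, 3, 1, 68, …] (period length 4).
Convergents:
  p_0/q_0 = 34/1
  p_1/q_1 = 35/1
  p_2/q_2 = 139/4
  p_3/q_3 = 174/5
  p_4/q_4 = 11971/344
  p_5/q_5 = 12145/349
  p_6/q_6 = 48406/1391
  p_7/q_7 = 60551/1740
q_6 = 1391 ≤ 1456 < 1740 = q_7, so the answer is 48406/1391.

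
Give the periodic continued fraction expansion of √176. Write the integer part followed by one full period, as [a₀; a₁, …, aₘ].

a₀ = ⌊√176⌋ = 13.
With m₀=0, d₀=1 and mₖ₊₁ = dₖaₖ − mₖ, dₖ₊₁ = (n − mₖ₊₁²)/dₖ, aₖ₊₁ = ⌊(a₀+mₖ₊₁)/dₖ₊₁⌋:
  k=1: m=13, d=7, a=3
  k=2: m=8, d=16, a=1
  k=3: m=8, d=7, a=3
  k=4: m=13, d=1, a=26
d=1 and a=2a₀=26 at k=4, so the next step gives (m, d) = (13, 7) again — its k=1 value — and the period has length 4.

[13; 3, 1, 3, 26]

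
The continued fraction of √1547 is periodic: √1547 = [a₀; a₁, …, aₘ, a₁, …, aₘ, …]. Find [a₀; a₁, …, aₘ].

a₀ = ⌊√1547⌋ = 39.
With m₀=0, d₀=1 and mₖ₊₁ = dₖaₖ − mₖ, dₖ₊₁ = (n − mₖ₊₁²)/dₖ, aₖ₊₁ = ⌊(a₀+mₖ₊₁)/dₖ₊₁⌋:
  k=1: m=39, d=26, a=3
  k=2: m=39, d=1, a=78
d=1 and a=2a₀=78 at k=2, so the next step gives (m, d) = (39, 26) again — its k=1 value — and the period has length 2.

[39; 3, 78]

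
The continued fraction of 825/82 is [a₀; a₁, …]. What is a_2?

2

825 = 10·82 + 5   →  a_0 = 10
82 = 16·5 + 2   →  a_1 = 16
5 = 2·2 + 1   →  a_2 = 2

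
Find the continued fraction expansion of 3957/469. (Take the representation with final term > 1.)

3957 = 8·469 + 205
469 = 2·205 + 59
205 = 3·59 + 28
59 = 2·28 + 3
28 = 9·3 + 1
3 = 3·1 + 0  (stop)
So 3957/469 = [8; 2, 3, 2, 9, 3].

[8; 2, 3, 2, 9, 3]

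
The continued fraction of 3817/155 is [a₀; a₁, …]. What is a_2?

3817 = 24·155 + 97   →  a_0 = 24
155 = 1·97 + 58   →  a_1 = 1
97 = 1·58 + 39   →  a_2 = 1

1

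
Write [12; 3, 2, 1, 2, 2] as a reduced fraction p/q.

787/64

Fold from the inside: start with 2/1.
  2 + 1/2 = 5/2
  1 + 2/5 = 7/5
  2 + 5/7 = 19/7
  3 + 7/19 = 64/19
  12 + 19/64 = 787/64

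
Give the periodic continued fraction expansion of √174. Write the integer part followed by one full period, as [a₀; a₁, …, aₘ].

a₀ = ⌊√174⌋ = 13.
With m₀=0, d₀=1 and mₖ₊₁ = dₖaₖ − mₖ, dₖ₊₁ = (n − mₖ₊₁²)/dₖ, aₖ₊₁ = ⌊(a₀+mₖ₊₁)/dₖ₊₁⌋:
  k=1: m=13, d=5, a=5
  k=2: m=12, d=6, a=4
  k=3: m=12, d=5, a=5
  k=4: m=13, d=1, a=26
d=1 and a=2a₀=26 at k=4, so the next step gives (m, d) = (13, 5) again — its k=1 value — and the period has length 4.

[13; 5, 4, 5, 26]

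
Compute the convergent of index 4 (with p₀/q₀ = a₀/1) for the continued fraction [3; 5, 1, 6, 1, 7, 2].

Using pₖ = aₖpₖ₋₁ + pₖ₋₂, qₖ = aₖqₖ₋₁ + qₖ₋₂ (with p₋₁=1, p₋₂=0, q₋₁=0, q₋₂=1):
  k=0: a=3, p=3, q=1
  k=1: a=5, p=16, q=5
  k=2: a=1, p=19, q=6
  k=3: a=6, p=130, q=41
  k=4: a=1, p=149, q=47

149/47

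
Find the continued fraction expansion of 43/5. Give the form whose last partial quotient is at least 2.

43 = 8*5 + 3
5 = 1*3 + 2
3 = 1*2 + 1
2 = 2*1 + 0  (stop)
So 43/5 = [8; 1, 1, 2].

[8; 1, 1, 2]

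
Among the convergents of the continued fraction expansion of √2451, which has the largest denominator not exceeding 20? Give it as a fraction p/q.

√2451 = [49; 1, 1, 32, 1, 1, 98, …] (period length 6).
Convergents:
  p_0/q_0 = 49/1
  p_1/q_1 = 50/1
  p_2/q_2 = 99/2
  p_3/q_3 = 3218/65
q_2 = 2 ≤ 20 < 65 = q_3, so the answer is 99/2.

99/2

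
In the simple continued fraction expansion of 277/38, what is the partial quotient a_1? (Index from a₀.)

277 = 7·38 + 11   →  a_0 = 7
38 = 3·11 + 5   →  a_1 = 3

3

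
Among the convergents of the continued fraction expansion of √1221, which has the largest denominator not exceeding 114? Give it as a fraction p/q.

√1221 = [34; 1, 16, 2, 16, 1, 68, …] (period length 6).
Convergents:
  p_0/q_0 = 34/1
  p_1/q_1 = 35/1
  p_2/q_2 = 594/17
  p_3/q_3 = 1223/35
  p_4/q_4 = 20162/577
q_3 = 35 ≤ 114 < 577 = q_4, so the answer is 1223/35.

1223/35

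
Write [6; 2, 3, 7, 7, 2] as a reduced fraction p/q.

5010/779

Fold from the inside: start with 2/1.
  7 + 1/2 = 15/2
  7 + 2/15 = 107/15
  3 + 15/107 = 336/107
  2 + 107/336 = 779/336
  6 + 336/779 = 5010/779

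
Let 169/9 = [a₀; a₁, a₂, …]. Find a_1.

169 = 18·9 + 7   →  a_0 = 18
9 = 1·7 + 2   →  a_1 = 1

1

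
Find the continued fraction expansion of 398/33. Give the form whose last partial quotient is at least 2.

398 = 12·33 + 2
33 = 16·2 + 1
2 = 2·1 + 0  (stop)
So 398/33 = [12; 16, 2].

[12; 16, 2]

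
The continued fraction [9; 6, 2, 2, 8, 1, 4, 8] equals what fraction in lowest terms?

Using pₖ = aₖpₖ₋₁ + pₖ₋₂ and qₖ = aₖqₖ₋₁ + qₖ₋₂:
  k=0: a=9, p=9, q=1
  k=1: a=6, p=55, q=6
  k=2: a=2, p=119, q=13
  k=3: a=2, p=293, q=32
  k=4: a=8, p=2463, q=269
  k=5: a=1, p=2756, q=301
  k=6: a=4, p=13487, q=1473
  k=7: a=8, p=110652, q=12085

110652/12085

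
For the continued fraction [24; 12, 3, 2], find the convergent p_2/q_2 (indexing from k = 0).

Using pₖ = aₖpₖ₋₁ + pₖ₋₂, qₖ = aₖqₖ₋₁ + qₖ₋₂ (with p₋₁=1, p₋₂=0, q₋₁=0, q₋₂=1):
  k=0: a=24, p=24, q=1
  k=1: a=12, p=289, q=12
  k=2: a=3, p=891, q=37

891/37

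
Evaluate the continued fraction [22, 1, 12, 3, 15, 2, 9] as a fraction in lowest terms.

275260/12007

Using pₖ = aₖpₖ₋₁ + pₖ₋₂ and qₖ = aₖqₖ₋₁ + qₖ₋₂:
  k=0: a=22, p=22, q=1
  k=1: a=1, p=23, q=1
  k=2: a=12, p=298, q=13
  k=3: a=3, p=917, q=40
  k=4: a=15, p=14053, q=613
  k=5: a=2, p=29023, q=1266
  k=6: a=9, p=275260, q=12007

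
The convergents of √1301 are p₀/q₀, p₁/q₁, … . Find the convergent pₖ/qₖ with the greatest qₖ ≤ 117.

√1301 = [36; 14, 2, 2, 2, 2, 14, 72, …] (period length 7).
Convergents:
  p_0/q_0 = 36/1
  p_1/q_1 = 505/14
  p_2/q_2 = 1046/29
  p_3/q_3 = 2597/72
  p_4/q_4 = 6240/173
q_3 = 72 ≤ 117 < 173 = q_4, so the answer is 2597/72.

2597/72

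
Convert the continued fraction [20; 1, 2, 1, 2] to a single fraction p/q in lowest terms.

Fold from the inside: start with 2/1.
  1 + 1/2 = 3/2
  2 + 2/3 = 8/3
  1 + 3/8 = 11/8
  20 + 8/11 = 228/11

228/11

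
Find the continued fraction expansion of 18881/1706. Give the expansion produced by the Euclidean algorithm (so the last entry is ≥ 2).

[11; 14, 1, 5, 19]

18881 = 11×1706 + 115
1706 = 14×115 + 96
115 = 1×96 + 19
96 = 5×19 + 1
19 = 19×1 + 0  (stop)
So 18881/1706 = [11; 14, 1, 5, 19].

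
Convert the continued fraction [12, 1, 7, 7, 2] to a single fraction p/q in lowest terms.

1571/122

Using pₖ = aₖpₖ₋₁ + pₖ₋₂ and qₖ = aₖqₖ₋₁ + qₖ₋₂:
  k=0: a=12, p=12, q=1
  k=1: a=1, p=13, q=1
  k=2: a=7, p=103, q=8
  k=3: a=7, p=734, q=57
  k=4: a=2, p=1571, q=122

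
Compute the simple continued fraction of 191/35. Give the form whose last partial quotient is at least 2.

191 = 5*35 + 16
35 = 2*16 + 3
16 = 5*3 + 1
3 = 3*1 + 0  (stop)
So 191/35 = [5; 2, 5, 3].

[5; 2, 5, 3]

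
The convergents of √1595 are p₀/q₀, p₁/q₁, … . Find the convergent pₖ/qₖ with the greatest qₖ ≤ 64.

639/16

√1595 = [39; 1, 14, 1, 78, …] (period length 4).
Convergents:
  p_0/q_0 = 39/1
  p_1/q_1 = 40/1
  p_2/q_2 = 599/15
  p_3/q_3 = 639/16
  p_4/q_4 = 50441/1263
q_3 = 16 ≤ 64 < 1263 = q_4, so the answer is 639/16.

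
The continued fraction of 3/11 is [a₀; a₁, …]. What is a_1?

3 = 0·11 + 3   →  a_0 = 0
11 = 3·3 + 2   →  a_1 = 3

3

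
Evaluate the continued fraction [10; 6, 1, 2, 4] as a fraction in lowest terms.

883/87

Using pₖ = aₖpₖ₋₁ + pₖ₋₂ and qₖ = aₖqₖ₋₁ + qₖ₋₂:
  k=0: a=10, p=10, q=1
  k=1: a=6, p=61, q=6
  k=2: a=1, p=71, q=7
  k=3: a=2, p=203, q=20
  k=4: a=4, p=883, q=87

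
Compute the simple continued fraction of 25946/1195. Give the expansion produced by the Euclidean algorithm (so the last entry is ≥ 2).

25946 = 21×1195 + 851
1195 = 1×851 + 344
851 = 2×344 + 163
344 = 2×163 + 18
163 = 9×18 + 1
18 = 18×1 + 0  (stop)
So 25946/1195 = [21; 1, 2, 2, 9, 18].

[21; 1, 2, 2, 9, 18]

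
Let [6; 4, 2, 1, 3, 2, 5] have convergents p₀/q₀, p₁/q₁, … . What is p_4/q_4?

299/48

Using pₖ = aₖpₖ₋₁ + pₖ₋₂, qₖ = aₖqₖ₋₁ + qₖ₋₂ (with p₋₁=1, p₋₂=0, q₋₁=0, q₋₂=1):
  k=0: a=6, p=6, q=1
  k=1: a=4, p=25, q=4
  k=2: a=2, p=56, q=9
  k=3: a=1, p=81, q=13
  k=4: a=3, p=299, q=48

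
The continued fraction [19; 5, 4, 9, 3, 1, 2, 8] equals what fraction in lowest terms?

Using pₖ = aₖpₖ₋₁ + pₖ₋₂ and qₖ = aₖqₖ₋₁ + qₖ₋₂:
  k=0: a=19, p=19, q=1
  k=1: a=5, p=96, q=5
  k=2: a=4, p=403, q=21
  k=3: a=9, p=3723, q=194
  k=4: a=3, p=11572, q=603
  k=5: a=1, p=15295, q=797
  k=6: a=2, p=42162, q=2197
  k=7: a=8, p=352591, q=18373

352591/18373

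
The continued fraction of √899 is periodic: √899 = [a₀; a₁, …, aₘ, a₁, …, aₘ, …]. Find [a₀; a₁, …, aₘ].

[29; 1, 58]

a₀ = ⌊√899⌋ = 29.
With m₀=0, d₀=1 and mₖ₊₁ = dₖaₖ − mₖ, dₖ₊₁ = (n − mₖ₊₁²)/dₖ, aₖ₊₁ = ⌊(a₀+mₖ₊₁)/dₖ₊₁⌋:
  k=1: m=29, d=58, a=1
  k=2: m=29, d=1, a=58
d=1 and a=2a₀=58 at k=2, so the next step gives (m, d) = (29, 58) again — its k=1 value — and the period has length 2.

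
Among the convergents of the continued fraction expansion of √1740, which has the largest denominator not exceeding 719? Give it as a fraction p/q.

12222/293

√1740 = [41; 1, 2, 2, 20, 2, 2, 1, 82, …] (period length 8).
Convergents:
  p_0/q_0 = 41/1
  p_1/q_1 = 42/1
  p_2/q_2 = 125/3
  p_3/q_3 = 292/7
  p_4/q_4 = 5965/143
  p_5/q_5 = 12222/293
  p_6/q_6 = 30409/729
q_5 = 293 ≤ 719 < 729 = q_6, so the answer is 12222/293.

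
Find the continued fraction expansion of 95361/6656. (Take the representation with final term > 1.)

95361 = 14×6656 + 2177
6656 = 3×2177 + 125
2177 = 17×125 + 52
125 = 2×52 + 21
52 = 2×21 + 10
21 = 2×10 + 1
10 = 10×1 + 0  (stop)
So 95361/6656 = [14; 3, 17, 2, 2, 2, 10].

[14; 3, 17, 2, 2, 2, 10]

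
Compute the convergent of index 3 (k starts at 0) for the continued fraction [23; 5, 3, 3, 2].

Using pₖ = aₖpₖ₋₁ + pₖ₋₂, qₖ = aₖqₖ₋₁ + qₖ₋₂ (with p₋₁=1, p₋₂=0, q₋₁=0, q₋₂=1):
  k=0: a=23, p=23, q=1
  k=1: a=5, p=116, q=5
  k=2: a=3, p=371, q=16
  k=3: a=3, p=1229, q=53

1229/53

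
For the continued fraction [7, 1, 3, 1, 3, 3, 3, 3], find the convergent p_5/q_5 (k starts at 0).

483/62

Using pₖ = aₖpₖ₋₁ + pₖ₋₂, qₖ = aₖqₖ₋₁ + qₖ₋₂ (with p₋₁=1, p₋₂=0, q₋₁=0, q₋₂=1):
  k=0: a=7, p=7, q=1
  k=1: a=1, p=8, q=1
  k=2: a=3, p=31, q=4
  k=3: a=1, p=39, q=5
  k=4: a=3, p=148, q=19
  k=5: a=3, p=483, q=62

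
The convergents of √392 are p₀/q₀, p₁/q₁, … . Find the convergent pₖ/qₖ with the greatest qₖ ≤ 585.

√392 = [19; 1, 3, 1, 38, …] (period length 4).
Convergents:
  p_0/q_0 = 19/1
  p_1/q_1 = 20/1
  p_2/q_2 = 79/4
  p_3/q_3 = 99/5
  p_4/q_4 = 3841/194
  p_5/q_5 = 3940/199
  p_6/q_6 = 15661/791
q_5 = 199 ≤ 585 < 791 = q_6, so the answer is 3940/199.

3940/199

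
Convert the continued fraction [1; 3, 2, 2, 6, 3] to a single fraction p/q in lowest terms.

Fold from the inside: start with 3/1.
  6 + 1/3 = 19/3
  2 + 3/19 = 41/19
  2 + 19/41 = 101/41
  3 + 41/101 = 344/101
  1 + 101/344 = 445/344

445/344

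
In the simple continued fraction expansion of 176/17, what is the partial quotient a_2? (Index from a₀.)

1

176 = 10·17 + 6   →  a_0 = 10
17 = 2·6 + 5   →  a_1 = 2
6 = 1·5 + 1   →  a_2 = 1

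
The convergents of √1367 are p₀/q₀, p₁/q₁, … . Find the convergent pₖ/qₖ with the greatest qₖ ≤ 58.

√1367 = [36; 1, 35, 1, 72, …] (period length 4).
Convergents:
  p_0/q_0 = 36/1
  p_1/q_1 = 37/1
  p_2/q_2 = 1331/36
  p_3/q_3 = 1368/37
  p_4/q_4 = 99827/2700
q_3 = 37 ≤ 58 < 2700 = q_4, so the answer is 1368/37.

1368/37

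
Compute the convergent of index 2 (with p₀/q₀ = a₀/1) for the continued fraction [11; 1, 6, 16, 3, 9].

Using pₖ = aₖpₖ₋₁ + pₖ₋₂, qₖ = aₖqₖ₋₁ + qₖ₋₂ (with p₋₁=1, p₋₂=0, q₋₁=0, q₋₂=1):
  k=0: a=11, p=11, q=1
  k=1: a=1, p=12, q=1
  k=2: a=6, p=83, q=7

83/7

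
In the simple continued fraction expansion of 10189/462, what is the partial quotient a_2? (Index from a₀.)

10189 = 22·462 + 25   →  a_0 = 22
462 = 18·25 + 12   →  a_1 = 18
25 = 2·12 + 1   →  a_2 = 2

2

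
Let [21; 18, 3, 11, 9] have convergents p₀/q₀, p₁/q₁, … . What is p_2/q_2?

1158/55

Using pₖ = aₖpₖ₋₁ + pₖ₋₂, qₖ = aₖqₖ₋₁ + qₖ₋₂ (with p₋₁=1, p₋₂=0, q₋₁=0, q₋₂=1):
  k=0: a=21, p=21, q=1
  k=1: a=18, p=379, q=18
  k=2: a=3, p=1158, q=55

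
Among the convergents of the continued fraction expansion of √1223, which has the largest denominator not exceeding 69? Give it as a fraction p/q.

√1223 = [34; 1, 33, 1, 68, …] (period length 4).
Convergents:
  p_0/q_0 = 34/1
  p_1/q_1 = 35/1
  p_2/q_2 = 1189/34
  p_3/q_3 = 1224/35
  p_4/q_4 = 84421/2414
q_3 = 35 ≤ 69 < 2414 = q_4, so the answer is 1224/35.

1224/35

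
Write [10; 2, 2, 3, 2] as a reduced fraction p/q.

Using pₖ = aₖpₖ₋₁ + pₖ₋₂ and qₖ = aₖqₖ₋₁ + qₖ₋₂:
  k=0: a=10, p=10, q=1
  k=1: a=2, p=21, q=2
  k=2: a=2, p=52, q=5
  k=3: a=3, p=177, q=17
  k=4: a=2, p=406, q=39

406/39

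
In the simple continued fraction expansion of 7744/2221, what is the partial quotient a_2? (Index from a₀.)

7744 = 3·2221 + 1081   →  a_0 = 3
2221 = 2·1081 + 59   →  a_1 = 2
1081 = 18·59 + 19   →  a_2 = 18

18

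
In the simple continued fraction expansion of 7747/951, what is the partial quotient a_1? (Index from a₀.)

7747 = 8·951 + 139   →  a_0 = 8
951 = 6·139 + 117   →  a_1 = 6

6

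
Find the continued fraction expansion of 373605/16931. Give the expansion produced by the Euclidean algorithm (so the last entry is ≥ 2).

[22; 15, 13, 17, 5]

373605 = 22×16931 + 1123
16931 = 15×1123 + 86
1123 = 13×86 + 5
86 = 17×5 + 1
5 = 5×1 + 0  (stop)
So 373605/16931 = [22; 15, 13, 17, 5].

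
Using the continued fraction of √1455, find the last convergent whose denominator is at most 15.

√1455 = [38; 6, 1, 11, 1, 6, 76, …] (period length 6).
Convergents:
  p_0/q_0 = 38/1
  p_1/q_1 = 229/6
  p_2/q_2 = 267/7
  p_3/q_3 = 3166/83
q_2 = 7 ≤ 15 < 83 = q_3, so the answer is 267/7.

267/7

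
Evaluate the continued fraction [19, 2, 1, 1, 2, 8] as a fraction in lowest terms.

2113/109

Fold from the inside: start with 8/1.
  2 + 1/8 = 17/8
  1 + 8/17 = 25/17
  1 + 17/25 = 42/25
  2 + 25/42 = 109/42
  19 + 42/109 = 2113/109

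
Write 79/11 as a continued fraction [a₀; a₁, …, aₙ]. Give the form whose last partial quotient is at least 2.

79 = 7*11 + 2
11 = 5*2 + 1
2 = 2*1 + 0  (stop)
So 79/11 = [7; 5, 2].

[7; 5, 2]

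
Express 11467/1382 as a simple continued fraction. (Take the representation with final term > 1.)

11467 = 8×1382 + 411
1382 = 3×411 + 149
411 = 2×149 + 113
149 = 1×113 + 36
113 = 3×36 + 5
36 = 7×5 + 1
5 = 5×1 + 0  (stop)
So 11467/1382 = [8; 3, 2, 1, 3, 7, 5].

[8; 3, 2, 1, 3, 7, 5]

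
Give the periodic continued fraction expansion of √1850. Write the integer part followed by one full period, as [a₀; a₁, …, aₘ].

a₀ = ⌊√1850⌋ = 43.
With m₀=0, d₀=1 and mₖ₊₁ = dₖaₖ − mₖ, dₖ₊₁ = (n − mₖ₊₁²)/dₖ, aₖ₊₁ = ⌊(a₀+mₖ₊₁)/dₖ₊₁⌋:
  k=1: m=43, d=1, a=86
d=1 and a=2a₀=86 at k=1, so the next step gives (m, d) = (43, 1) again — its k=1 value — and the period has length 1.

[43; 86]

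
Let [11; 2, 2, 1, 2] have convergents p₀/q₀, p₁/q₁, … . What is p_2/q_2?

57/5

Using pₖ = aₖpₖ₋₁ + pₖ₋₂, qₖ = aₖqₖ₋₁ + qₖ₋₂ (with p₋₁=1, p₋₂=0, q₋₁=0, q₋₂=1):
  k=0: a=11, p=11, q=1
  k=1: a=2, p=23, q=2
  k=2: a=2, p=57, q=5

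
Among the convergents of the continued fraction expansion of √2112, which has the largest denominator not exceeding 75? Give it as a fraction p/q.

√2112 = [45; 1, 21, 1, 90, …] (period length 4).
Convergents:
  p_0/q_0 = 45/1
  p_1/q_1 = 46/1
  p_2/q_2 = 1011/22
  p_3/q_3 = 1057/23
  p_4/q_4 = 96141/2092
q_3 = 23 ≤ 75 < 2092 = q_4, so the answer is 1057/23.

1057/23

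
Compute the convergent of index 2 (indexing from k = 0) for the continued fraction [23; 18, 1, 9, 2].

438/19

Using pₖ = aₖpₖ₋₁ + pₖ₋₂, qₖ = aₖqₖ₋₁ + qₖ₋₂ (with p₋₁=1, p₋₂=0, q₋₁=0, q₋₂=1):
  k=0: a=23, p=23, q=1
  k=1: a=18, p=415, q=18
  k=2: a=1, p=438, q=19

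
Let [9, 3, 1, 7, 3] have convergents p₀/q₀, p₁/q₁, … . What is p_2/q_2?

Using pₖ = aₖpₖ₋₁ + pₖ₋₂, qₖ = aₖqₖ₋₁ + qₖ₋₂ (with p₋₁=1, p₋₂=0, q₋₁=0, q₋₂=1):
  k=0: a=9, p=9, q=1
  k=1: a=3, p=28, q=3
  k=2: a=1, p=37, q=4

37/4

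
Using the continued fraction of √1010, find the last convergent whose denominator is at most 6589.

83106/2615

√1010 = [31; 1, 3, 1, 1, 3, 1, 62, …] (period length 7).
Convergents:
  p_0/q_0 = 31/1
  p_1/q_1 = 32/1
  p_2/q_2 = 127/4
  p_3/q_3 = 159/5
  p_4/q_4 = 286/9
  p_5/q_5 = 1017/32
  p_6/q_6 = 1303/41
  p_7/q_7 = 81803/2574
  p_8/q_8 = 83106/2615
  p_9/q_9 = 331121/10419
q_8 = 2615 ≤ 6589 < 10419 = q_9, so the answer is 83106/2615.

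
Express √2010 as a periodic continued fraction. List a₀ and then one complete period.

a₀ = ⌊√2010⌋ = 44.

[44; 1, 4, 1, 88]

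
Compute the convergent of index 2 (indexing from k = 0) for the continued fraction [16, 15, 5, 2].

Using pₖ = aₖpₖ₋₁ + pₖ₋₂, qₖ = aₖqₖ₋₁ + qₖ₋₂ (with p₋₁=1, p₋₂=0, q₋₁=0, q₋₂=1):
  k=0: a=16, p=16, q=1
  k=1: a=15, p=241, q=15
  k=2: a=5, p=1221, q=76

1221/76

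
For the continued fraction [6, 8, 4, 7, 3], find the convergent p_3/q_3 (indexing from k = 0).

1463/239

Using pₖ = aₖpₖ₋₁ + pₖ₋₂, qₖ = aₖqₖ₋₁ + qₖ₋₂ (with p₋₁=1, p₋₂=0, q₋₁=0, q₋₂=1):
  k=0: a=6, p=6, q=1
  k=1: a=8, p=49, q=8
  k=2: a=4, p=202, q=33
  k=3: a=7, p=1463, q=239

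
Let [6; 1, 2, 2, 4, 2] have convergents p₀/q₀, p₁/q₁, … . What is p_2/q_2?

Using pₖ = aₖpₖ₋₁ + pₖ₋₂, qₖ = aₖqₖ₋₁ + qₖ₋₂ (with p₋₁=1, p₋₂=0, q₋₁=0, q₋₂=1):
  k=0: a=6, p=6, q=1
  k=1: a=1, p=7, q=1
  k=2: a=2, p=20, q=3

20/3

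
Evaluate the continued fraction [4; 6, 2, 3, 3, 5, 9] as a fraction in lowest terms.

Using pₖ = aₖpₖ₋₁ + pₖ₋₂ and qₖ = aₖqₖ₋₁ + qₖ₋₂:
  k=0: a=4, p=4, q=1
  k=1: a=6, p=25, q=6
  k=2: a=2, p=54, q=13
  k=3: a=3, p=187, q=45
  k=4: a=3, p=615, q=148
  k=5: a=5, p=3262, q=785
  k=6: a=9, p=29973, q=7213

29973/7213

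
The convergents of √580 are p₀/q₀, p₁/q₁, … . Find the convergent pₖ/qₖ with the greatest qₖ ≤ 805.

√580 = [24; 12, 48, …] (period length 2).
Convergents:
  p_0/q_0 = 24/1
  p_1/q_1 = 289/12
  p_2/q_2 = 13896/577
  p_3/q_3 = 167041/6936
q_2 = 577 ≤ 805 < 6936 = q_3, so the answer is 13896/577.

13896/577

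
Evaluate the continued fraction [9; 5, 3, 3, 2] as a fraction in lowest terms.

Using pₖ = aₖpₖ₋₁ + pₖ₋₂ and qₖ = aₖqₖ₋₁ + qₖ₋₂:
  k=0: a=9, p=9, q=1
  k=1: a=5, p=46, q=5
  k=2: a=3, p=147, q=16
  k=3: a=3, p=487, q=53
  k=4: a=2, p=1121, q=122

1121/122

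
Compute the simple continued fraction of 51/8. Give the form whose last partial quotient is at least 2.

51 = 6·8 + 3
8 = 2·3 + 2
3 = 1·2 + 1
2 = 2·1 + 0  (stop)
So 51/8 = [6; 2, 1, 2].

[6; 2, 1, 2]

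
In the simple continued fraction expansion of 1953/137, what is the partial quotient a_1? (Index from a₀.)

3

1953 = 14·137 + 35   →  a_0 = 14
137 = 3·35 + 32   →  a_1 = 3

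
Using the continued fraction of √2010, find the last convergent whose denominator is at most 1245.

24165/539

√2010 = [44; 1, 4, 1, 88, …] (period length 4).
Convergents:
  p_0/q_0 = 44/1
  p_1/q_1 = 45/1
  p_2/q_2 = 224/5
  p_3/q_3 = 269/6
  p_4/q_4 = 23896/533
  p_5/q_5 = 24165/539
  p_6/q_6 = 120556/2689
q_5 = 539 ≤ 1245 < 2689 = q_6, so the answer is 24165/539.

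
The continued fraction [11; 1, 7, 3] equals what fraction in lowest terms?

297/25

Using pₖ = aₖpₖ₋₁ + pₖ₋₂ and qₖ = aₖqₖ₋₁ + qₖ₋₂:
  k=0: a=11, p=11, q=1
  k=1: a=1, p=12, q=1
  k=2: a=7, p=95, q=8
  k=3: a=3, p=297, q=25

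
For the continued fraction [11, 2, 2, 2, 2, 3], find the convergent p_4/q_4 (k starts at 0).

331/29

Using pₖ = aₖpₖ₋₁ + pₖ₋₂, qₖ = aₖqₖ₋₁ + qₖ₋₂ (with p₋₁=1, p₋₂=0, q₋₁=0, q₋₂=1):
  k=0: a=11, p=11, q=1
  k=1: a=2, p=23, q=2
  k=2: a=2, p=57, q=5
  k=3: a=2, p=137, q=12
  k=4: a=2, p=331, q=29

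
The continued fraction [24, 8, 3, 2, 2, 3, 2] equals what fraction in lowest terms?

26605/1103

Using pₖ = aₖpₖ₋₁ + pₖ₋₂ and qₖ = aₖqₖ₋₁ + qₖ₋₂:
  k=0: a=24, p=24, q=1
  k=1: a=8, p=193, q=8
  k=2: a=3, p=603, q=25
  k=3: a=2, p=1399, q=58
  k=4: a=2, p=3401, q=141
  k=5: a=3, p=11602, q=481
  k=6: a=2, p=26605, q=1103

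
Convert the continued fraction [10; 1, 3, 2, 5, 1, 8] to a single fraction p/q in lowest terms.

Fold from the inside: start with 8/1.
  1 + 1/8 = 9/8
  5 + 8/9 = 53/9
  2 + 9/53 = 115/53
  3 + 53/115 = 398/115
  1 + 115/398 = 513/398
  10 + 398/513 = 5528/513

5528/513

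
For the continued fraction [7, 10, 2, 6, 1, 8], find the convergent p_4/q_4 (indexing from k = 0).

Using pₖ = aₖpₖ₋₁ + pₖ₋₂, qₖ = aₖqₖ₋₁ + qₖ₋₂ (with p₋₁=1, p₋₂=0, q₋₁=0, q₋₂=1):
  k=0: a=7, p=7, q=1
  k=1: a=10, p=71, q=10
  k=2: a=2, p=149, q=21
  k=3: a=6, p=965, q=136
  k=4: a=1, p=1114, q=157

1114/157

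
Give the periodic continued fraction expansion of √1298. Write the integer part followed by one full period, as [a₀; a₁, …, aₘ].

[36; 36, 72]

a₀ = ⌊√1298⌋ = 36.
With m₀=0, d₀=1 and mₖ₊₁ = dₖaₖ − mₖ, dₖ₊₁ = (n − mₖ₊₁²)/dₖ, aₖ₊₁ = ⌊(a₀+mₖ₊₁)/dₖ₊₁⌋:
  k=1: m=36, d=2, a=36
  k=2: m=36, d=1, a=72
d=1 and a=2a₀=72 at k=2, so the next step gives (m, d) = (36, 2) again — its k=1 value — and the period has length 2.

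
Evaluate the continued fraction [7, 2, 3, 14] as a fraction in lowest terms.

Using pₖ = aₖpₖ₋₁ + pₖ₋₂ and qₖ = aₖqₖ₋₁ + qₖ₋₂:
  k=0: a=7, p=7, q=1
  k=1: a=2, p=15, q=2
  k=2: a=3, p=52, q=7
  k=3: a=14, p=743, q=100

743/100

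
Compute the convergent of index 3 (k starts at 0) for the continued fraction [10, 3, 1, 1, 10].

Using pₖ = aₖpₖ₋₁ + pₖ₋₂, qₖ = aₖqₖ₋₁ + qₖ₋₂ (with p₋₁=1, p₋₂=0, q₋₁=0, q₋₂=1):
  k=0: a=10, p=10, q=1
  k=1: a=3, p=31, q=3
  k=2: a=1, p=41, q=4
  k=3: a=1, p=72, q=7

72/7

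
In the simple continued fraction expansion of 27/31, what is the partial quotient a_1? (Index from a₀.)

1

27 = 0·31 + 27   →  a_0 = 0
31 = 1·27 + 4   →  a_1 = 1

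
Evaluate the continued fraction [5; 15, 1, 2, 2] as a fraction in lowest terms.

557/110

Using pₖ = aₖpₖ₋₁ + pₖ₋₂ and qₖ = aₖqₖ₋₁ + qₖ₋₂:
  k=0: a=5, p=5, q=1
  k=1: a=15, p=76, q=15
  k=2: a=1, p=81, q=16
  k=3: a=2, p=238, q=47
  k=4: a=2, p=557, q=110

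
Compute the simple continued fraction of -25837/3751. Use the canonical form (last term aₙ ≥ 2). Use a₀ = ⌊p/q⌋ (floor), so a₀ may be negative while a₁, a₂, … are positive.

[-7; 8, 1, 13, 2, 14]

-25837 = -7×3751 + 420
3751 = 8×420 + 391
420 = 1×391 + 29
391 = 13×29 + 14
29 = 2×14 + 1
14 = 14×1 + 0  (stop)
So -25837/3751 = [-7; 8, 1, 13, 2, 14].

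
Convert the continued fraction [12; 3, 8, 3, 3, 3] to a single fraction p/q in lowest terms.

Fold from the inside: start with 3/1.
  3 + 1/3 = 10/3
  3 + 3/10 = 33/10
  8 + 10/33 = 274/33
  3 + 33/274 = 855/274
  12 + 274/855 = 10534/855

10534/855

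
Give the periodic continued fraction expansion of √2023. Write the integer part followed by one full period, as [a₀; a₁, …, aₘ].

[44; 1, 43, 1, 88]

a₀ = ⌊√2023⌋ = 44.
With m₀=0, d₀=1 and mₖ₊₁ = dₖaₖ − mₖ, dₖ₊₁ = (n − mₖ₊₁²)/dₖ, aₖ₊₁ = ⌊(a₀+mₖ₊₁)/dₖ₊₁⌋:
  k=1: m=44, d=87, a=1
  k=2: m=43, d=2, a=43
  k=3: m=43, d=87, a=1
  k=4: m=44, d=1, a=88
d=1 and a=2a₀=88 at k=4, so the next step gives (m, d) = (44, 87) again — its k=1 value — and the period has length 4.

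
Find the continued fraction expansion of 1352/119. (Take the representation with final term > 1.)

1352 = 11·119 + 43
119 = 2·43 + 33
43 = 1·33 + 10
33 = 3·10 + 3
10 = 3·3 + 1
3 = 3·1 + 0  (stop)
So 1352/119 = [11; 2, 1, 3, 3, 3].

[11; 2, 1, 3, 3, 3]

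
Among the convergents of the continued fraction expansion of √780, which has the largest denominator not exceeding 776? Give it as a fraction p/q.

21477/769

√780 = [27; 1, 12, 1, 54, …] (period length 4).
Convergents:
  p_0/q_0 = 27/1
  p_1/q_1 = 28/1
  p_2/q_2 = 363/13
  p_3/q_3 = 391/14
  p_4/q_4 = 21477/769
  p_5/q_5 = 21868/783
q_4 = 769 ≤ 776 < 783 = q_5, so the answer is 21477/769.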